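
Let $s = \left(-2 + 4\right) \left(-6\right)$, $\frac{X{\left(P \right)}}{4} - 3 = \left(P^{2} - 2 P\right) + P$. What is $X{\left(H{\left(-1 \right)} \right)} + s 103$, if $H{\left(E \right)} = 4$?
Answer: $-1176$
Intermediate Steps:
$X{\left(P \right)} = 12 - 4 P + 4 P^{2}$ ($X{\left(P \right)} = 12 + 4 \left(\left(P^{2} - 2 P\right) + P\right) = 12 + 4 \left(P^{2} - P\right) = 12 + \left(- 4 P + 4 P^{2}\right) = 12 - 4 P + 4 P^{2}$)
$s = -12$ ($s = 2 \left(-6\right) = -12$)
$X{\left(H{\left(-1 \right)} \right)} + s 103 = \left(12 - 16 + 4 \cdot 4^{2}\right) - 1236 = \left(12 - 16 + 4 \cdot 16\right) - 1236 = \left(12 - 16 + 64\right) - 1236 = 60 - 1236 = -1176$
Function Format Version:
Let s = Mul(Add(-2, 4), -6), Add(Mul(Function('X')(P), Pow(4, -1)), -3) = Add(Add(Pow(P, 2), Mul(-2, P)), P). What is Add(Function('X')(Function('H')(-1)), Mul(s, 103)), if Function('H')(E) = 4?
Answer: -1176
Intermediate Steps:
Function('X')(P) = Add(12, Mul(-4, P), Mul(4, Pow(P, 2))) (Function('X')(P) = Add(12, Mul(4, Add(Add(Pow(P, 2), Mul(-2, P)), P))) = Add(12, Mul(4, Add(Pow(P, 2), Mul(-1, P)))) = Add(12, Add(Mul(-4, P), Mul(4, Pow(P, 2)))) = Add(12, Mul(-4, P), Mul(4, Pow(P, 2))))
s = -12 (s = Mul(2, -6) = -12)
Add(Function('X')(Function('H')(-1)), Mul(s, 103)) = Add(Add(12, Mul(-4, 4), Mul(4, Pow(4, 2))), Mul(-12, 103)) = Add(Add(12, -16, Mul(4, 16)), -1236) = Add(Add(12, -16, 64), -1236) = Add(60, -1236) = -1176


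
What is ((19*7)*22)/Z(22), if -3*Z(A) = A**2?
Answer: -399/22 ≈ -18.136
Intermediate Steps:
Z(A) = -A**2/3
((19*7)*22)/Z(22) = ((19*7)*22)/((-1/3*22**2)) = (133*22)/((-1/3*484)) = 2926/(-484/3) = 2926*(-3/484) = -399/22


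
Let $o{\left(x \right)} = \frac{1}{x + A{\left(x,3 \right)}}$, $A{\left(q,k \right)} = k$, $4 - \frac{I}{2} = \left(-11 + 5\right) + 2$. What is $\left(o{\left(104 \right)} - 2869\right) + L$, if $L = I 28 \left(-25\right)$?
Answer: $- \frac{1505382}{107} \approx -14069.0$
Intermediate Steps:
$I = 16$ ($I = 8 - 2 \left(\left(-11 + 5\right) + 2\right) = 8 - 2 \left(-6 + 2\right) = 8 - -8 = 8 + 8 = 16$)
$L = -11200$ ($L = 16 \cdot 28 \left(-25\right) = 448 \left(-25\right) = -11200$)
$o{\left(x \right)} = \frac{1}{3 + x}$ ($o{\left(x \right)} = \frac{1}{x + 3} = \frac{1}{3 + x}$)
$\left(o{\left(104 \right)} - 2869\right) + L = \left(\frac{1}{3 + 104} - 2869\right) - 11200 = \left(\frac{1}{107} - 2869\right) - 11200 = - \frac{306982}{107} - 11200 = - \frac{1505382}{107}$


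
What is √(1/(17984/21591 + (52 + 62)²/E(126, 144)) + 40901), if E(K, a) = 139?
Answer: √819488338330624295183/141548206 ≈ 202.24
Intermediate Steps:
√(1/(17984/21591 + (52 + 62)²/E(126, 144)) + 40901) = √(1/(17984/21591 + (52 + 62)²/139) + 40901) = √(1/(17984*(1/21591) + 114²*(1/139)) + 40901) = √(1/(17984/21591 + 12996*(1/139)) + 40901) = √(1/(17984/21591 + 12996/139) + 40901) = √(1/(283096412/3001149) + 40901) = √(3001149/283096412 + 40901) = √(11578929348361/283096412) = √819488338330624295183/141548206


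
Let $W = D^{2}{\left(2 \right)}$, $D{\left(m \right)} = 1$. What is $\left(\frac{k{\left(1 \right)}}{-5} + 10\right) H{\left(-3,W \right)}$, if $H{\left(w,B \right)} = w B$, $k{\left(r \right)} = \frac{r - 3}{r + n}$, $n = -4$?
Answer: $- \frac{148}{5} \approx -29.6$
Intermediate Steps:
$k{\left(r \right)} = \frac{-3 + r}{-4 + r}$ ($k{\left(r \right)} = \frac{r - 3}{r - 4} = \frac{-3 + r}{-4 + r}$)
$W = 1$ ($W = 1^{2} = 1$)
$H{\left(w,B \right)} = B w$
$\left(\frac{k{\left(1 \right)}}{-5} + 10\right) H{\left(-3,W \right)} = \left(\frac{\frac{1}{-4 + 1} \left(-3 + 1\right)}{-5} + 10\right) 1 \left(-3\right) = \left(\frac{1}{-3} \left(-2\right) \left(- \frac{1}{5}\right) + 10\right) \left(-3\right) = \left(\left(- \frac{1}{3}\right) \left(-2\right) \left(- \frac{1}{5}\right) + 10\right) \left(-3\right) = \left(\frac{2}{3} \left(- \frac{1}{5}\right) + 10\right) \left(-3\right) = \left(- \frac{2}{15} + 10\right) \left(-3\right) = \frac{148}{15} \left(-3\right) = - \frac{148}{5}$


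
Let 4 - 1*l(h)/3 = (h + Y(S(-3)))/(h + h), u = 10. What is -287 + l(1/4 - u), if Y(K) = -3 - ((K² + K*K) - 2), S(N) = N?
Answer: -7265/26 ≈ -279.42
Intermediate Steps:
Y(K) = -1 - 2*K² (Y(K) = -3 - ((K² + K²) - 2) = -3 - (2*K² - 2) = -3 - (-2 + 2*K²) = -3 + (2 - 2*K²) = -1 - 2*K²)
l(h) = 12 - 3*(-19 + h)/(2*h) (l(h) = 12 - 3*(h + (-1 - 2*(-3)²))/(h + h) = 12 - 3*(h + (-1 - 2*9))/(2*h) = 12 - 3*(h + (-1 - 18))*1/(2*h) = 12 - 3*(h - 19)*1/(2*h) = 12 - 3*(-19 + h)*1/(2*h) = 12 - 3*(-19 + h)/(2*h))
-287 + l(1/4 - u) = -287 + 3*(19 + 7*(1/4 - 1*10))/(2*(1/4 - 1*10)) = -287 + 3*(19 + 7*(¼ - 10))/(2*(¼ - 10)) = -287 + 3*(19 + 7*(-39/4))/(2*(-39/4)) = -287 + (3/2)*(-4/39)*(19 - 273/4) = -287 + (3/2)*(-4/39)*(-197/4) = -287 + 197/26 = -7265/26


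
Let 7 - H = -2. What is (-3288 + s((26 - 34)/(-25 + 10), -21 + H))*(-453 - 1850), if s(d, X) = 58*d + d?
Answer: 112496944/15 ≈ 7.4998e+6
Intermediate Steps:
H = 9 (H = 7 - 1*(-2) = 7 + 2 = 9)
s(d, X) = 59*d
(-3288 + s((26 - 34)/(-25 + 10), -21 + H))*(-453 - 1850) = (-3288 + 59*((26 - 34)/(-25 + 10)))*(-453 - 1850) = (-3288 + 59*(-8/(-15)))*(-2303) = (-3288 + 59*(-8*(-1/15)))*(-2303) = (-3288 + 59*(8/15))*(-2303) = (-3288 + 472/15)*(-2303) = -48848/15*(-2303) = 112496944/15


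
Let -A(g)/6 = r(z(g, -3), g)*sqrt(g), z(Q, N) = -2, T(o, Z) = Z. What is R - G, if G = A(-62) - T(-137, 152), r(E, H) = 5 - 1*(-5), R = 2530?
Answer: 2682 + 60*I*sqrt(62) ≈ 2682.0 + 472.44*I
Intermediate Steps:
r(E, H) = 10 (r(E, H) = 5 + 5 = 10)
A(g) = -60*sqrt(g)
G = -152 - 60*I*sqrt(62) (G = -60*I*sqrt(62) - 1*152 = -60*I*sqrt(62) - 152 = -152 - 60*I*sqrt(62) ≈ -152.0 - 472.44*I)
R - G = 2530 - (-152 - 60*I*sqrt(62)) = 2530 + (152 + 60*I*sqrt(62)) = 2682 + 60*I*sqrt(62)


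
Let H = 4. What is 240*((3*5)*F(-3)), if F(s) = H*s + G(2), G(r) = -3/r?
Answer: -48600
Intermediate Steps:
F(s) = -3/2 + 4*s (F(s) = 4*s - 3/2 = -3/2 + 4*s)
240*((3*5)*F(-3)) = 240*((3*5)*(-3/2 + 4*(-3))) = 240*(15*(-3/2 - 12)) = 240*(15*(-27/2)) = 240*(-405/2) = -48600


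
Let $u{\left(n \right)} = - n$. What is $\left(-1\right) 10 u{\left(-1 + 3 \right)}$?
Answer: $20$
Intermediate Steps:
$\left(-1\right) 10 u{\left(-1 + 3 \right)} = \left(-1\right) 10 \left(- (-1 + 3)\right) = - 10 \left(\left(-1\right) 2\right) = \left(-10\right) \left(-2\right) = 20$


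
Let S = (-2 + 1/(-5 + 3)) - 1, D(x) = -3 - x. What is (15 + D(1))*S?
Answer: -77/2 ≈ -38.500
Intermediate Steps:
S = -7/2 (S = (-2 + 1/(-2)) - 1 = (-2 - ½) - 1 = -5/2 - 1 = -7/2 ≈ -3.5000)
(15 + D(1))*S = (15 + (-3 - 1*1))*(-7/2) = (15 + (-3 - 1))*(-7/2) = (15 - 4)*(-7/2) = 11*(-7/2) = -77/2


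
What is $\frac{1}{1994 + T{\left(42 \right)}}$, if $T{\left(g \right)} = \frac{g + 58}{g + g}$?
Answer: $\frac{21}{41899} \approx 0.00050121$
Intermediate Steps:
$T{\left(g \right)} = \frac{58 + g}{2 g}$
$\frac{1}{1994 + T{\left(42 \right)}} = \frac{1}{1994 + \frac{58 + 42}{2 \cdot 42}} = \frac{1}{1994 + \frac{1}{2} \cdot \frac{1}{42} \cdot 100} = \frac{1}{1994 + \frac{25}{21}} = \frac{1}{\frac{41899}{21}} = \frac{21}{41899}$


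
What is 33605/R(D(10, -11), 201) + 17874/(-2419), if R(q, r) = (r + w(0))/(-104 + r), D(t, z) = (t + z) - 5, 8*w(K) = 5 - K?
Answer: 63052593358/3901847 ≈ 16160.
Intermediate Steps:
w(K) = 5/8 - K/8 (w(K) = (5 - K)/8 = 5/8 - K/8)
D(t, z) = -5 + t + z
R(q, r) = (5/8 + r)/(-104 + r) (R(q, r) = (r + (5/8 - ⅛*0))/(-104 + r) = (r + (5/8 + 0))/(-104 + r) = (r + 5/8)/(-104 + r) = (5/8 + r)/(-104 + r))
33605/R(D(10, -11), 201) + 17874/(-2419) = 33605/(((5/8 + 201)/(-104 + 201))) + 17874/(-2419) = 33605/(((1613/8)/97)) + 17874*(-1/2419) = 33605/(((1/97)*(1613/8))) - 17874/2419 = 33605/(1613/776) - 17874/2419 = 33605*(776/1613) - 17874/2419 = 26077480/1613 - 17874/2419 = 63052593358/3901847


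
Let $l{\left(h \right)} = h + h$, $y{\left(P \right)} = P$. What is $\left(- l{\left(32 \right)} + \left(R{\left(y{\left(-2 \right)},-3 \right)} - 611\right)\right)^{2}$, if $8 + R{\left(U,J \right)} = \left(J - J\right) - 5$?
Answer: $473344$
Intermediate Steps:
$R{\left(U,J \right)} = -13$ ($R{\left(U,J \right)} = -8 + \left(\left(J - J\right) - 5\right) = -8 + \left(0 - 5\right) = -8 - 5 = -13$)
$l{\left(h \right)} = 2 h$
$\left(- l{\left(32 \right)} + \left(R{\left(y{\left(-2 \right)},-3 \right)} - 611\right)\right)^{2} = \left(- 2 \cdot 32 - 624\right)^{2} = \left(\left(-1\right) 64 - 624\right)^{2} = \left(-64 - 624\right)^{2} = \left(-688\right)^{2} = 473344$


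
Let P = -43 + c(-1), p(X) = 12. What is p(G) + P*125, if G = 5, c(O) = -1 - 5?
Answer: -6113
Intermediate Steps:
c(O) = -6
P = -49 (P = -43 - 6 = -49)
p(G) + P*125 = 12 - 49*125 = 12 - 6125 = -6113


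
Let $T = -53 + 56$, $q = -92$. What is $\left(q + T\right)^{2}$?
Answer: $7921$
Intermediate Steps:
$T = 3$
$\left(q + T\right)^{2} = \left(-92 + 3\right)^{2} = \left(-89\right)^{2} = 7921$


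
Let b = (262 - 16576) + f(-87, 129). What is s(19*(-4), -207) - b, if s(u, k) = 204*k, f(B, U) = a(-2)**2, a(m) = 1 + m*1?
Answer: -25915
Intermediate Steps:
a(m) = 1 + m
f(B, U) = 1 (f(B, U) = (1 - 2)**2 = (-1)**2 = 1)
b = -16313 (b = (262 - 16576) + 1 = -16314 + 1 = -16313)
s(19*(-4), -207) - b = 204*(-207) - 1*(-16313) = -42228 + 16313 = -25915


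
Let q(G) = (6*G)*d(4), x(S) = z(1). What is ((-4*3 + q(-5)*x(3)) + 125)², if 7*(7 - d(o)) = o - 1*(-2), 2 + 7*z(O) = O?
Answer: 46607929/2401 ≈ 19412.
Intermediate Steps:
z(O) = -2/7 + O/7
d(o) = 47/7 - o/7 (d(o) = 7 - (o - 1*(-2))/7 = 7 - (o + 2)/7 = 7 - (2 + o)/7 = 7 + (-2/7 - o/7) = 47/7 - o/7)
x(S) = -⅐ (x(S) = -2/7 + (⅐)*1 = -2/7 + ⅐ = -⅐)
q(G) = 258*G/7 (q(G) = (6*G)*(47/7 - ⅐*4) = (6*G)*(47/7 - 4/7) = (6*G)*(43/7) = 258*G/7)
((-4*3 + q(-5)*x(3)) + 125)² = ((-4*3 + ((258/7)*(-5))*(-⅐)) + 125)² = ((-12 - 1290/7*(-⅐)) + 125)² = ((-12 + 1290/49) + 125)² = (702/49 + 125)² = (6827/49)² = 46607929/2401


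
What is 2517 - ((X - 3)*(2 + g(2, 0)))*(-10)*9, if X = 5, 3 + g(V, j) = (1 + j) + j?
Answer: 2517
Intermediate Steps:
g(V, j) = -2 + 2*j (g(V, j) = -3 + ((1 + j) + j) = -3 + (1 + 2*j) = -2 + 2*j)
2517 - ((X - 3)*(2 + g(2, 0)))*(-10)*9 = 2517 - ((5 - 3)*(2 + (-2 + 2*0)))*(-10)*9 = 2517 - (2*(2 + (-2 + 0)))*(-10)*9 = 2517 - (2*(2 - 2))*(-10)*9 = 2517 - (2*0)*(-10)*9 = 2517 - 0*(-10)*9 = 2517 - 0*9 = 2517 - 1*0 = 2517 + 0 = 2517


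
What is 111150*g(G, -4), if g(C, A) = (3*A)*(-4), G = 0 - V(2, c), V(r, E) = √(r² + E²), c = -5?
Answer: 5335200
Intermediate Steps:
V(r, E) = √(E² + r²)
G = -√29 (G = 0 - √((-5)² + 2²) = 0 - √(25 + 4) = 0 - √29 = -√29 ≈ -5.3852)
g(C, A) = -12*A
111150*g(G, -4) = 111150*(-12*(-4)) = 111150*48 = 5335200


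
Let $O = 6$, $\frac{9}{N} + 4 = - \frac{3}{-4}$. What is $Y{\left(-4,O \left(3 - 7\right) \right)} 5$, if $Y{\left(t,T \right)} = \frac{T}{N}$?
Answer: $\frac{130}{3} \approx 43.333$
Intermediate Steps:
$N = - \frac{36}{13}$ ($N = \frac{9}{-4 - \frac{3}{-4}} = \frac{9}{-4 - - \frac{3}{4}} = \frac{9}{-4 + \frac{3}{4}} = \frac{9}{- \frac{13}{4}} = 9 \left(- \frac{4}{13}\right) = - \frac{36}{13} \approx -2.7692$)
$Y{\left(t,T \right)} = - \frac{13 T}{36}$ ($Y{\left(t,T \right)} = \frac{T}{- \frac{36}{13}} = T \left(- \frac{13}{36}\right) = - \frac{13 T}{36}$)
$Y{\left(-4,O \left(3 - 7\right) \right)} 5 = - \frac{13 \cdot 6 \left(3 - 7\right)}{36} \cdot 5 = - \frac{13 \cdot 6 \left(-4\right)}{36} \cdot 5 = \left(- \frac{13}{36}\right) \left(-24\right) 5 = \frac{26}{3} \cdot 5 = \frac{130}{3}$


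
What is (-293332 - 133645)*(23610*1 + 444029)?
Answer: -199671097303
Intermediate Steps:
(-293332 - 133645)*(23610*1 + 444029) = -426977*(23610 + 444029) = -426977*467639 = -199671097303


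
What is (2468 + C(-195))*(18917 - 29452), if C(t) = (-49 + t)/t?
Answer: -1014528928/39 ≈ -2.6014e+7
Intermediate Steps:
C(t) = (-49 + t)/t
(2468 + C(-195))*(18917 - 29452) = (2468 + (-49 - 195)/(-195))*(18917 - 29452) = (2468 - 1/195*(-244))*(-10535) = (2468 + 244/195)*(-10535) = (481504/195)*(-10535) = -1014528928/39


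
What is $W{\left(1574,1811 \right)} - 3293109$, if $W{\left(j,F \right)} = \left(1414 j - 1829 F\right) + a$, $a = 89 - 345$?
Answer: $-4380048$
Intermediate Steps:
$a = -256$
$W{\left(j,F \right)} = -256 - 1829 F + 1414 j$ ($W{\left(j,F \right)} = \left(1414 j - 1829 F\right) - 256 = \left(- 1829 F + 1414 j\right) - 256 = -256 - 1829 F + 1414 j$)
$W{\left(1574,1811 \right)} - 3293109 = \left(-256 - 3312319 + 1414 \cdot 1574\right) - 3293109 = \left(-256 - 3312319 + 2225636\right) - 3293109 = -1086939 - 3293109 = -4380048$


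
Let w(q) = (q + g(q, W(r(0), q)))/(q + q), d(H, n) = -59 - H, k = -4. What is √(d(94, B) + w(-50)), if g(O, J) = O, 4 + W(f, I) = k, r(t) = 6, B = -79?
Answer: 2*I*√38 ≈ 12.329*I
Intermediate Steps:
W(f, I) = -8 (W(f, I) = -4 - 4 = -8)
w(q) = 1 (w(q) = (q + q)/(q + q) = (2*q)/((2*q)) = (2*q)*(1/(2*q)) = 1)
√(d(94, B) + w(-50)) = √((-59 - 1*94) + 1) = √((-59 - 94) + 1) = √(-153 + 1) = √(-152) = 2*I*√38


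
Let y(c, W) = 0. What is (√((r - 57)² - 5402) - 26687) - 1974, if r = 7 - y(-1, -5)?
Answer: -28661 + I*√2902 ≈ -28661.0 + 53.87*I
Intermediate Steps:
r = 7 (r = 7 - 1*0 = 7 + 0 = 7)
(√((r - 57)² - 5402) - 26687) - 1974 = (√((7 - 57)² - 5402) - 26687) - 1974 = (√((-50)² - 5402) - 26687) - 1974 = (√(2500 - 5402) - 26687) - 1974 = (√(-2902) - 26687) - 1974 = (I*√2902 - 26687) - 1974 = (-26687 + I*√2902) - 1974 = -28661 + I*√2902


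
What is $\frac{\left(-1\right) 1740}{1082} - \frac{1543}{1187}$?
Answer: $- \frac{1867453}{642167} \approx -2.9081$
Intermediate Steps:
$\frac{\left(-1\right) 1740}{1082} - \frac{1543}{1187} = \left(-1740\right) \frac{1}{1082} - \frac{1543}{1187} = - \frac{870}{541} - \frac{1543}{1187} = - \frac{1867453}{642167}$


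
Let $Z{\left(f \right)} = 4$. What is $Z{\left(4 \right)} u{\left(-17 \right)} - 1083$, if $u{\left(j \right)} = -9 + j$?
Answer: $-1187$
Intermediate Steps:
$Z{\left(4 \right)} u{\left(-17 \right)} - 1083 = 4 \left(-9 - 17\right) - 1083 = 4 \left(-26\right) - 1083 = -104 - 1083 = -1187$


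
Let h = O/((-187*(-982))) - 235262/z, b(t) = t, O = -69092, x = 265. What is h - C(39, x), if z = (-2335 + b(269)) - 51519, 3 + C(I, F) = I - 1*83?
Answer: 250990559059/4920013945 ≈ 51.014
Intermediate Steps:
C(I, F) = -86 + I (C(I, F) = -3 + (I - 1*83) = -3 + (I - 83) = -3 + (-83 + I) = -86 + I)
z = -53585 (z = (-2335 + 269) - 51519 = -2066 - 51519 = -53585)
h = 19749903644/4920013945 (h = -69092/((-187*(-982))) - 235262/(-53585) = -69092/183634 - 235262*(-1/53585) = -69092*1/183634 + 235262/53585 = -34546/91817 + 235262/53585 = 19749903644/4920013945 ≈ 4.0142)
h - C(39, x) = 19749903644/4920013945 - (-86 + 39) = 19749903644/4920013945 - 1*(-47) = 19749903644/4920013945 + 47 = 250990559059/4920013945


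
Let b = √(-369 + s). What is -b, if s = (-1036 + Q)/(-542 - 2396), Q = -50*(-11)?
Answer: -3*I*√88436738/1469 ≈ -19.205*I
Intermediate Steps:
Q = 550
s = 243/1469 (s = (-1036 + 550)/(-542 - 2396) = -486/(-2938) = -486*(-1/2938) = 243/1469 ≈ 0.16542)
b = 3*I*√88436738/1469 (b = √(-369 + 243/1469) = √(-541818/1469) = 3*I*√88436738/1469 ≈ 19.205*I)
-b = -3*I*√88436738/1469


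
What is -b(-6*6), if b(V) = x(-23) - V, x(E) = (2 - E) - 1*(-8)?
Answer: -69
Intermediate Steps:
x(E) = 10 - E (x(E) = (2 - E) + 8 = 10 - E)
b(V) = 33 - V (b(V) = (10 - 1*(-23)) - V = (10 + 23) - V = 33 - V)
-b(-6*6) = -(33 - (-6)*6) = -(33 - 1*(-36)) = -(33 + 36) = -1*69 = -69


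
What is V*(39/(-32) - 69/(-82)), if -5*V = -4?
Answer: -99/328 ≈ -0.30183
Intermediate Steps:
V = ⅘ (V = -⅕*(-4) = ⅘ ≈ 0.80000)
V*(39/(-32) - 69/(-82)) = 4*(39/(-32) - 69/(-82))/5 = 4*(39*(-1/32) - 69*(-1/82))/5 = 4*(-39/32 + 69/82)/5 = (⅘)*(-495/1312) = -99/328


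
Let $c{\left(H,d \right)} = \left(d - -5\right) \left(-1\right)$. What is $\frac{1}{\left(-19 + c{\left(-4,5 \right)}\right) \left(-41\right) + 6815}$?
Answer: $\frac{1}{8004} \approx 0.00012494$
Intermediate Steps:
$c{\left(H,d \right)} = -5 - d$ ($c{\left(H,d \right)} = \left(d + 5\right) \left(-1\right) = \left(5 + d\right) \left(-1\right) = -5 - d$)
$\frac{1}{\left(-19 + c{\left(-4,5 \right)}\right) \left(-41\right) + 6815} = \frac{1}{\left(-19 - 10\right) \left(-41\right) + 6815} = \frac{1}{\left(-29\right) \left(-41\right) + 6815} = \frac{1}{1189 + 6815} = \frac{1}{8004}$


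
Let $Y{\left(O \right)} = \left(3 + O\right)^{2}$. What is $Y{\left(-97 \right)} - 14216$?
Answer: $-5380$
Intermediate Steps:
$Y{\left(-97 \right)} - 14216 = \left(3 - 97\right)^{2} - 14216 = \left(-94\right)^{2} - 14216 = 8836 - 14216 = -5380$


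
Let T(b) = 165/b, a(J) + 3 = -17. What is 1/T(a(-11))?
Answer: -4/33 ≈ -0.12121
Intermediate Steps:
a(J) = -20 (a(J) = -3 - 17 = -20)
1/T(a(-11)) = 1/(165/(-20)) = 1/(165*(-1/20)) = 1/(-33/4) = -4/33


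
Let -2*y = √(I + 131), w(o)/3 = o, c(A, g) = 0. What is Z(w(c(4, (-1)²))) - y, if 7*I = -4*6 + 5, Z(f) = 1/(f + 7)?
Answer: ⅐ + √6286/14 ≈ 5.8060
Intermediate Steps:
w(o) = 3*o
Z(f) = 1/(7 + f)
I = -19/7 (I = (-4*6 + 5)/7 = (-24 + 5)/7 = (⅐)*(-19) = -19/7 ≈ -2.7143)
y = -√6286/14 (y = -√(-19/7 + 131)/2 = -√6286/14 ≈ -5.6632)
Z(w(c(4, (-1)²))) - y = 1/(7 + 3*0) - (-1)*√6286/14 = 1/(7 + 0) + √6286/14 = 1/7 + √6286/14 = ⅐ + √6286/14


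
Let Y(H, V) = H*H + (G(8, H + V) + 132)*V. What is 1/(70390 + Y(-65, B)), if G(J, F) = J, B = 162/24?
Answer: 1/75560 ≈ 1.3235e-5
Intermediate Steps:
B = 27/4 (B = 162*(1/24) = 27/4 ≈ 6.7500)
Y(H, V) = H² + 140*V (Y(H, V) = H*H + (8 + 132)*V = H² + 140*V)
1/(70390 + Y(-65, B)) = 1/(70390 + ((-65)² + 140*(27/4))) = 1/(70390 + (4225 + 945)) = 1/(70390 + 5170) = 1/75560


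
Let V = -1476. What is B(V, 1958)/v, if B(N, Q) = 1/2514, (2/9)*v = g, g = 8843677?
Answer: 1/100048517901 ≈ 9.9951e-12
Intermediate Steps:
v = 79593093/2 (v = (9/2)*8843677 = 79593093/2 ≈ 3.9797e+7)
B(N, Q) = 1/2514
B(V, 1958)/v = 1/(2514*(79593093/2)) = (1/2514)*(2/79593093) = 1/100048517901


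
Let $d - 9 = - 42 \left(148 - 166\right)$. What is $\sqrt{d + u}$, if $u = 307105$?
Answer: $\sqrt{307870} \approx 554.86$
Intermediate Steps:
$d = 765$ ($d = 9 - 42 \left(148 - 166\right) = 9 - -756 = 9 + 756 = 765$)
$\sqrt{d + u} = \sqrt{765 + 307105} = \sqrt{307870}$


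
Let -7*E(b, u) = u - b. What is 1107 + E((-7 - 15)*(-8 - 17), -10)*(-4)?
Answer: 787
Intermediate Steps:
E(b, u) = -u/7 + b/7 (E(b, u) = -(u - b)/7 = -u/7 + b/7)
1107 + E((-7 - 15)*(-8 - 17), -10)*(-4) = 1107 + (-1/7*(-10) + ((-7 - 15)*(-8 - 17))/7)*(-4) = 1107 + (10/7 + (-22*(-25))/7)*(-4) = 1107 + (10/7 + (1/7)*550)*(-4) = 1107 + (10/7 + 550/7)*(-4) = 1107 + 80*(-4) = 1107 - 320 = 787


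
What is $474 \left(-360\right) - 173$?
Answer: $-170813$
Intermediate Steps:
$474 \left(-360\right) - 173 = -170640 - 173 = -170813$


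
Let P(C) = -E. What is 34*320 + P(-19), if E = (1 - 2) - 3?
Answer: 10884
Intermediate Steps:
E = -4 (E = -1 - 3 = -4)
P(C) = 4 (P(C) = -1*(-4) = 4)
34*320 + P(-19) = 34*320 + 4 = 10880 + 4 = 10884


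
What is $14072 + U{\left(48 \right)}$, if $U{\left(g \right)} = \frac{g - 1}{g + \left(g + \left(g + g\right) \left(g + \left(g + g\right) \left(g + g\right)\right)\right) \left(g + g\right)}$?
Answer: $\frac{1201491001007}{85381680} \approx 14072.0$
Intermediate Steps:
$U{\left(g \right)} = \frac{-1 + g}{g + 2 g \left(g + 2 g \left(g + 4 g^{2}\right)\right)}$ ($U{\left(g \right)} = \frac{-1 + g}{g + \left(g + 2 g \left(g + 2 g 2 g\right)\right) 2 g} = \frac{-1 + g}{g + \left(g + 2 g \left(g + 4 g^{2}\right)\right) 2 g} = \frac{-1 + g}{g + 2 g \left(g + 2 g \left(g + 4 g^{2}\right)\right)}$)
$14072 + U{\left(48 \right)} = 14072 + \frac{-1 + 48}{48 \left(1 + 2 \cdot 48 + 4 \cdot 48^{2} + 16 \cdot 48^{3}\right)} = 14072 + \frac{1}{48} \frac{1}{1 + 96 + 4 \cdot 2304 + 16 \cdot 110592} \cdot 47 = 14072 + \frac{1}{48} \frac{1}{1 + 96 + 9216 + 1769472} \cdot 47 = 14072 + \frac{1}{48} \cdot \frac{1}{1778785} \cdot 47 = 14072 + \frac{47}{85381680} = \frac{1201491001007}{85381680}$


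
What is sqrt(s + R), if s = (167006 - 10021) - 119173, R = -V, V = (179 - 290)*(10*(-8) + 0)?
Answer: 2*sqrt(7233) ≈ 170.09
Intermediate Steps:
V = 8880 (V = -111*(-80 + 0) = -111*(-80) = 8880)
R = -8880 (R = -1*8880 = -8880)
s = 37812 (s = 156985 - 119173 = 37812)
sqrt(s + R) = sqrt(37812 - 8880) = sqrt(28932) = 2*sqrt(7233)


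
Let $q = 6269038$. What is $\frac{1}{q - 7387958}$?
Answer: $- \frac{1}{1118920} \approx -8.9372 \cdot 10^{-7}$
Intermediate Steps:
$\frac{1}{q - 7387958} = \frac{1}{6269038 - 7387958} = \frac{1}{-1118920} = - \frac{1}{1118920}$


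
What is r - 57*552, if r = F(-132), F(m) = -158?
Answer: -31622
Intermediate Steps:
r = -158
r - 57*552 = -158 - 57*552 = -158 - 31464 = -31622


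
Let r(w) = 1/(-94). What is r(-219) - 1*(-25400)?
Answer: 2387599/94 ≈ 25400.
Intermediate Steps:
r(w) = -1/94
r(-219) - 1*(-25400) = -1/94 - 1*(-25400) = -1/94 + 25400 = 2387599/94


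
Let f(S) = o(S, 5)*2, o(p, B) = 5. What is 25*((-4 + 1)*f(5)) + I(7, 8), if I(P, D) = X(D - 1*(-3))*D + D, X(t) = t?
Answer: -654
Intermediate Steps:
f(S) = 10 (f(S) = 5*2 = 10)
I(P, D) = D + D*(3 + D) (I(P, D) = (D - 1*(-3))*D + D = (D + 3)*D + D = (3 + D)*D + D = D*(3 + D) + D = D + D*(3 + D))
25*((-4 + 1)*f(5)) + I(7, 8) = 25*((-4 + 1)*10) + 8*(4 + 8) = 25*(-3*10) + 8*12 = 25*(-30) + 96 = -750 + 96 = -654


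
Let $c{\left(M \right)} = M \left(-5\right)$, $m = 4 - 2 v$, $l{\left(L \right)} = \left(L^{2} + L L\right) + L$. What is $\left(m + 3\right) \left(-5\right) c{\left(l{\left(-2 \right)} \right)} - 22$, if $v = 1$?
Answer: $728$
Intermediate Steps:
$l{\left(L \right)} = L + 2 L^{2}$ ($l{\left(L \right)} = \left(L^{2} + L^{2}\right) + L = 2 L^{2} + L = L + 2 L^{2}$)
$m = 2$ ($m = 4 - 2 = 2$)
$c{\left(M \right)} = - 5 M$
$\left(m + 3\right) \left(-5\right) c{\left(l{\left(-2 \right)} \right)} - 22 = \left(2 + 3\right) \left(-5\right) \left(- 5 \left(- 2 \left(1 + 2 \left(-2\right)\right)\right)\right) - 22 = 5 \left(-5\right) \left(- 5 \left(- 2 \left(1 - 4\right)\right)\right) - 22 = - 25 \left(- 5 \left(\left(-2\right) \left(-3\right)\right)\right) - 22 = - 25 \left(\left(-5\right) 6\right) - 22 = \left(-25\right) \left(-30\right) - 22 = 750 - 22 = 728$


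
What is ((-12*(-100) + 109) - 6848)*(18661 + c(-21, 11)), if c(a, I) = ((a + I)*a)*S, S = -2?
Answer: -101036899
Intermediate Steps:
c(a, I) = -2*a*(I + a) (c(a, I) = ((a + I)*a)*(-2) = ((I + a)*a)*(-2) = (a*(I + a))*(-2) = -2*a*(I + a))
((-12*(-100) + 109) - 6848)*(18661 + c(-21, 11)) = ((-12*(-100) + 109) - 6848)*(18661 - 2*(-21)*(11 - 21)) = ((1200 + 109) - 6848)*(18661 - 2*(-21)*(-10)) = (1309 - 6848)*(18661 - 420) = -5539*18241 = -101036899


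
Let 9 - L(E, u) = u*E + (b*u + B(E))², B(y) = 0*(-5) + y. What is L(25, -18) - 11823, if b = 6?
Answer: -18253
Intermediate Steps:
B(y) = y (B(y) = 0 + y = y)
L(E, u) = 9 - (E + 6*u)² - E*u (L(E, u) = 9 - (u*E + (6*u + E)²) = 9 - (E*u + (E + 6*u)²) = 9 - ((E + 6*u)² + E*u) = 9 + (-(E + 6*u)² - E*u) = 9 - (E + 6*u)² - E*u)
L(25, -18) - 11823 = (9 - (25 + 6*(-18))² - 1*25*(-18)) - 11823 = (9 - (25 - 108)² + 450) - 11823 = (9 - 1*(-83)² + 450) - 11823 = (9 - 1*6889 + 450) - 11823 = (9 - 6889 + 450) - 11823 = -6430 - 11823 = -18253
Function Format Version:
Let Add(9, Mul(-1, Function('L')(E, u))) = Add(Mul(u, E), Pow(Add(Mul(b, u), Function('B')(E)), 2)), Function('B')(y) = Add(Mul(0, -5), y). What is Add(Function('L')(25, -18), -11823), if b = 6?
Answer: -18253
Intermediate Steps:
Function('B')(y) = y (Function('B')(y) = Add(0, y) = y)
Function('L')(E, u) = Add(9, Mul(-1, Pow(Add(E, Mul(6, u)), 2)), Mul(-1, E, u)) (Function('L')(E, u) = Add(9, Mul(-1, Add(Mul(u, E), Pow(Add(Mul(6, u), E), 2)))) = Add(9, Mul(-1, Add(Mul(E, u), Pow(Add(E, Mul(6, u)), 2)))) = Add(9, Mul(-1, Add(Pow(Add(E, Mul(6, u)), 2), Mul(E, u)))) = Add(9, Add(Mul(-1, Pow(Add(E, Mul(6, u)), 2)), Mul(-1, E, u))) = Add(9, Mul(-1, Pow(Add(E, Mul(6, u)), 2)), Mul(-1, E, u)))
Add(Function('L')(25, -18), -11823) = Add(Add(9, Mul(-1, Pow(Add(25, Mul(6, -18)), 2)), Mul(-1, 25, -18)), -11823) = Add(Add(9, Mul(-1, Pow(Add(25, -108), 2)), 450), -11823) = Add(Add(9, Mul(-1, Pow(-83, 2)), 450), -11823) = Add(Add(9, Mul(-1, 6889), 450), -11823) = Add(Add(9, -6889, 450), -11823) = Add(-6430, -11823) = -18253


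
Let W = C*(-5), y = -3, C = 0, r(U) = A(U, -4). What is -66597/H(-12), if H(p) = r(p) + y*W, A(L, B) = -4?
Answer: 66597/4 ≈ 16649.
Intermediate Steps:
r(U) = -4
W = 0 (W = 0*(-5) = 0)
H(p) = -4 (H(p) = -4 - 3*0 = -4 + 0 = -4)
-66597/H(-12) = -66597/(-4) = -66597*(-¼) = 66597/4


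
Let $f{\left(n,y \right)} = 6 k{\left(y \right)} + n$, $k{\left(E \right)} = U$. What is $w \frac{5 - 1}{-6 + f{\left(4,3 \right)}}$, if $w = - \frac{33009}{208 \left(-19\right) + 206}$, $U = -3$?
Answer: $- \frac{33009}{18730} \approx -1.7624$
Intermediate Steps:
$k{\left(E \right)} = -3$
$f{\left(n,y \right)} = -18 + n$ ($f{\left(n,y \right)} = 6 \left(-3\right) + n = -18 + n$)
$w = \frac{33009}{3746}$ ($w = - \frac{33009}{-3952 + 206} = - \frac{33009}{-3746} = \left(-33009\right) \left(- \frac{1}{3746}\right) = \frac{33009}{3746} \approx 8.8118$)
$w \frac{5 - 1}{-6 + f{\left(4,3 \right)}} = \frac{33009 \frac{5 - 1}{-6 + \left(-18 + 4\right)}}{3746} = \frac{33009 \frac{4}{-6 - 14}}{3746} = \frac{33009 \frac{4}{-20}}{3746} = \frac{33009 \cdot 4 \left(- \frac{1}{20}\right)}{3746} = \frac{33009}{3746} \left(- \frac{1}{5}\right) = - \frac{33009}{18730}$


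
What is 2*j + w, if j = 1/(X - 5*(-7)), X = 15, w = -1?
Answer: -24/25 ≈ -0.96000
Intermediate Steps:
j = 1/50 (j = 1/(15 - 5*(-7)) = 1/(15 + 35) = 1/50 ≈ 0.020000)
2*j + w = 2*(1/50) - 1 = 1/25 - 1 = -24/25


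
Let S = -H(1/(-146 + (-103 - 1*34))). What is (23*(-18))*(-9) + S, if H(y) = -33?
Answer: 3759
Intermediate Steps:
S = 33 (S = -1*(-33) = 33)
(23*(-18))*(-9) + S = (23*(-18))*(-9) + 33 = -414*(-9) + 33 = 3726 + 33 = 3759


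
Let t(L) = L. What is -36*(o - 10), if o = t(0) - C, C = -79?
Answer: -2484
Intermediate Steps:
o = 79 (o = 0 - 1*(-79) = 0 + 79 = 79)
-36*(o - 10) = -36*(79 - 10) = -36*69 = -2484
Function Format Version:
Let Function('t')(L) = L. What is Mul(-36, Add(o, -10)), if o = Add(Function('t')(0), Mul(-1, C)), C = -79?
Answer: -2484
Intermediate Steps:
o = 79 (o = Add(0, Mul(-1, -79)) = Add(0, 79) = 79)
Mul(-36, Add(o, -10)) = Mul(-36, Add(79, -10)) = Mul(-36, 69) = -2484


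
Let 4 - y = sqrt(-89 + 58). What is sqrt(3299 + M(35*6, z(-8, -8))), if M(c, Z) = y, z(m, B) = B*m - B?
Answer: sqrt(3303 - I*sqrt(31)) ≈ 57.472 - 0.0484*I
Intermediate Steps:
z(m, B) = -B + B*m
y = 4 - I*sqrt(31) (y = 4 - sqrt(-89 + 58) = 4 - sqrt(-31) = 4 - I*sqrt(31) ≈ 4.0 - 5.5678*I)
M(c, Z) = 4 - I*sqrt(31)
sqrt(3299 + M(35*6, z(-8, -8))) = sqrt(3299 + (4 - I*sqrt(31))) = sqrt(3303 - I*sqrt(31))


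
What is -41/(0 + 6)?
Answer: -41/6 ≈ -6.8333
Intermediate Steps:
-41/(0 + 6) = -41/6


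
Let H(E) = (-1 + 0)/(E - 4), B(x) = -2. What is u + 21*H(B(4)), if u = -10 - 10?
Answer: -33/2 ≈ -16.500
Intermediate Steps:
H(E) = -1/(-4 + E)
u = -20
u + 21*H(B(4)) = -20 + 21*(-1/(-4 - 2)) = -20 + 21*(-1/(-6)) = -20 + 21*(-1*(-⅙)) = -20 + 21*(⅙) = -20 + 7/2 = -33/2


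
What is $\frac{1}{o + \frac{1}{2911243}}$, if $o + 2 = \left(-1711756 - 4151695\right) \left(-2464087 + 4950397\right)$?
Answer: $- \frac{2911243}{42441139347984694315} \approx -6.8595 \cdot 10^{-14}$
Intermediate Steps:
$o = -14578356855812$ ($o = -2 + \left(-1711756 - 4151695\right) \left(-2464087 + 4950397\right) = -2 - 14578356855810 = -14578356855812$)
$\frac{1}{o + \frac{1}{2911243}} = \frac{1}{-14578356855812 + \frac{1}{2911243}} = \frac{1}{- \frac{42441139347984694315}{2911243}} = - \frac{2911243}{42441139347984694315}$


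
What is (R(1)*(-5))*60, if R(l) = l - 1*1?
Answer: 0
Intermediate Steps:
R(l) = -1 + l (R(l) = l - 1 = -1 + l)
(R(1)*(-5))*60 = ((-1 + 1)*(-5))*60 = (0*(-5))*60 = 0*60 = 0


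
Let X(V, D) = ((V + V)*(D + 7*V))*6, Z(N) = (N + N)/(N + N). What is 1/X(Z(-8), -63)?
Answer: -1/672 ≈ -0.0014881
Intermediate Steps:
Z(N) = 1 (Z(N) = (2*N)/((2*N)) = (2*N)*(1/(2*N)) = 1)
X(V, D) = 12*V*(D + 7*V) (X(V, D) = ((2*V)*(D + 7*V))*6 = (2*V*(D + 7*V))*6 = 12*V*(D + 7*V))
1/X(Z(-8), -63) = 1/(12*1*(-63 + 7*1)) = 1/(12*1*(-63 + 7)) = 1/(12*1*(-56)) = 1/(-672) = -1/672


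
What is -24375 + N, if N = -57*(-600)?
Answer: 9825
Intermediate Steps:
N = 34200
-24375 + N = -24375 + 34200 = 9825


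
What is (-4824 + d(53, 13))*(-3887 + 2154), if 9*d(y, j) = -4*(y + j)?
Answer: 25232480/3 ≈ 8.4108e+6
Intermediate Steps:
d(y, j) = -4*j/9 - 4*y/9 (d(y, j) = (-4*(y + j))/9 = (-4*(j + y))/9 = (-4*j - 4*y)/9 = -4*j/9 - 4*y/9)
(-4824 + d(53, 13))*(-3887 + 2154) = (-4824 + (-4/9*13 - 4/9*53))*(-3887 + 2154) = (-4824 + (-52/9 - 212/9))*(-1733) = (-4824 - 88/3)*(-1733) = -14560/3*(-1733) = 25232480/3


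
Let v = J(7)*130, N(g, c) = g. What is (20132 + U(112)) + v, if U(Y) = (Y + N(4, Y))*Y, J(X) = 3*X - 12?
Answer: 34294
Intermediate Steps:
J(X) = -12 + 3*X
v = 1170 (v = (-12 + 3*7)*130 = (-12 + 21)*130 = 9*130 = 1170)
U(Y) = Y*(4 + Y) (U(Y) = (Y + 4)*Y = (4 + Y)*Y = Y*(4 + Y))
(20132 + U(112)) + v = (20132 + 112*(4 + 112)) + 1170 = (20132 + 112*116) + 1170 = (20132 + 12992) + 1170 = 33124 + 1170 = 34294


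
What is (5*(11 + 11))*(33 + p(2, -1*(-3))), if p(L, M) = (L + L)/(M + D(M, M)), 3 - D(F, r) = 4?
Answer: 3850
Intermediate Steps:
D(F, r) = -1 (D(F, r) = 3 - 1*4 = 3 - 4 = -1)
p(L, M) = 2*L/(-1 + M) (p(L, M) = (L + L)/(M - 1) = (2*L)/(-1 + M) = 2*L/(-1 + M))
(5*(11 + 11))*(33 + p(2, -1*(-3))) = (5*(11 + 11))*(33 + 2*2/(-1 - 1*(-3))) = (5*22)*(33 + 2*2/(-1 + 3)) = 110*(33 + 2*2/2) = 110*(33 + 2*2*(½)) = 110*(33 + 2) = 110*35 = 3850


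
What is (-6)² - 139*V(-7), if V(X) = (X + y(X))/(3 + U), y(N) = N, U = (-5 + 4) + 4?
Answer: 1081/3 ≈ 360.33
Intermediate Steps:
U = 3 (U = -1 + 4 = 3)
V(X) = X/3 (V(X) = (X + X)/(3 + 3) = (2*X)/6 = (2*X)*(⅙) = X/3)
(-6)² - 139*V(-7) = (-6)² - 139*(-7)/3 = 36 - 139*(-7/3) = 36 + 973/3 = 1081/3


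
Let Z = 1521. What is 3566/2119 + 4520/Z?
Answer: 1153982/247923 ≈ 4.6546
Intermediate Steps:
3566/2119 + 4520/Z = 3566/2119 + 4520/1521 = 1153982/247923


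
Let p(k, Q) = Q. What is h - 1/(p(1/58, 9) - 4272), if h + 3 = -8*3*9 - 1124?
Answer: -5725208/4263 ≈ -1343.0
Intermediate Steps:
h = -1343 (h = -3 + (-8*3*9 - 1124) = -3 + (-24*9 - 1124) = -3 + (-216 - 1124) = -3 - 1340 = -1343)
h - 1/(p(1/58, 9) - 4272) = -1343 - 1/(9 - 4272) = -1343 - 1/(-4263) = -1343 - 1*(-1/4263) = -1343 + 1/4263 = -5725208/4263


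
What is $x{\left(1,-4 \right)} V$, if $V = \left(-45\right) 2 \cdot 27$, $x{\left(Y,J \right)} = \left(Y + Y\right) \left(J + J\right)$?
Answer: $38880$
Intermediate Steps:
$x{\left(Y,J \right)} = 4 J Y$ ($x{\left(Y,J \right)} = 2 Y 2 J = 4 J Y$)
$V = -2430$ ($V = \left(-90\right) 27 = -2430$)
$x{\left(1,-4 \right)} V = 4 \left(-4\right) 1 \left(-2430\right) = \left(-16\right) \left(-2430\right) = 38880$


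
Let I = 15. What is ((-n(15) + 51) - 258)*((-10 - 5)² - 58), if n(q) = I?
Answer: -37074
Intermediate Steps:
n(q) = 15
((-n(15) + 51) - 258)*((-10 - 5)² - 58) = ((-1*15 + 51) - 258)*((-10 - 5)² - 58) = ((-15 + 51) - 258)*((-15)² - 58) = (36 - 258)*(225 - 58) = -222*167 = -37074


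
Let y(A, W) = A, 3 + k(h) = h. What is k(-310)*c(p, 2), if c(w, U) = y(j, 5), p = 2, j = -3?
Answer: 939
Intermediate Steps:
k(h) = -3 + h
c(w, U) = -3
k(-310)*c(p, 2) = (-3 - 310)*(-3) = -313*(-3) = 939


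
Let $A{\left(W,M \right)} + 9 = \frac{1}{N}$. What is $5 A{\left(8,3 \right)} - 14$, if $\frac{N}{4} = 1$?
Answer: $- \frac{231}{4} \approx -57.75$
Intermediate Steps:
$N = 4$ ($N = 4 \cdot 1 = 4$)
$A{\left(W,M \right)} = - \frac{35}{4}$ ($A{\left(W,M \right)} = -9 + \frac{1}{4} = - \frac{35}{4}$)
$5 A{\left(8,3 \right)} - 14 = 5 \left(- \frac{35}{4}\right) - 14 = - \frac{175}{4} - 14 = - \frac{231}{4}$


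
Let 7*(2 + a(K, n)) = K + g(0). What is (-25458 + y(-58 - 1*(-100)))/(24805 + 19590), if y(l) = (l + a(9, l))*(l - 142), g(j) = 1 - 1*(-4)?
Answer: -29658/44395 ≈ -0.66805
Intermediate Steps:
g(j) = 5 (g(j) = 1 + 4 = 5)
a(K, n) = -9/7 + K/7 (a(K, n) = -2 + (K + 5)/7 = -2 + (5 + K)/7 = -2 + (5/7 + K/7) = -9/7 + K/7)
y(l) = l*(-142 + l) (y(l) = (l + (-9/7 + (⅐)*9))*(l - 142) = (l + (-9/7 + 9/7))*(-142 + l) = (l + 0)*(-142 + l) = l*(-142 + l))
(-25458 + y(-58 - 1*(-100)))/(24805 + 19590) = (-25458 + (-58 - 1*(-100))*(-142 + (-58 - 1*(-100))))/(24805 + 19590) = (-25458 + (-58 + 100)*(-142 + (-58 + 100)))/44395 = (-25458 + 42*(-142 + 42))*(1/44395) = (-25458 + 42*(-100))*(1/44395) = (-25458 - 4200)*(1/44395) = -29658*1/44395 = -29658/44395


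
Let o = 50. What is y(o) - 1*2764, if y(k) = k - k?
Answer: -2764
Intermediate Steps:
y(k) = 0
y(o) - 1*2764 = 0 - 1*2764 = 0 - 2764 = -2764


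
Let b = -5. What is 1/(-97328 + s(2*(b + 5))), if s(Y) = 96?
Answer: -1/97232 ≈ -1.0285e-5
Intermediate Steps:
1/(-97328 + s(2*(b + 5))) = 1/(-97328 + 96) = 1/(-97232) = -1/97232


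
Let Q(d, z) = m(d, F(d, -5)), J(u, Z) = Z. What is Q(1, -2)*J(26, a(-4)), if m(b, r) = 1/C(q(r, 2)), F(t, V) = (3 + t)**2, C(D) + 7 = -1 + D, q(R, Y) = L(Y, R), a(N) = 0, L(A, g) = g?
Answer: 0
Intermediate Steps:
q(R, Y) = R
C(D) = -8 + D (C(D) = -7 + (-1 + D) = -8 + D)
m(b, r) = 1/(-8 + r)
Q(d, z) = 1/(-8 + (3 + d)**2)
Q(1, -2)*J(26, a(-4)) = 0/(-8 + (3 + 1)**2) = 0/(-8 + 4**2) = 0/(-8 + 16) = 0/8 = (1/8)*0 = 0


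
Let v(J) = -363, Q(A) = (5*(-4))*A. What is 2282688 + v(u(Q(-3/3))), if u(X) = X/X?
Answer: 2282325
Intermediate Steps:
Q(A) = -20*A
u(X) = 1
2282688 + v(u(Q(-3/3))) = 2282688 - 363 = 2282325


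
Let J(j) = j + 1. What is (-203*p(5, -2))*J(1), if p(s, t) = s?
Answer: -2030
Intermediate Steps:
J(j) = 1 + j
(-203*p(5, -2))*J(1) = (-203*5)*(1 + 1) = -1015*2 = -2030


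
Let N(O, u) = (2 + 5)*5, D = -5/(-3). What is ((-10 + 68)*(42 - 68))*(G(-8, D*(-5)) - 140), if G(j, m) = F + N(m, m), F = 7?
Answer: 147784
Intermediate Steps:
D = 5/3 (D = -5*(-⅓) = 5/3 ≈ 1.6667)
N(O, u) = 35 (N(O, u) = 7*5 = 35)
G(j, m) = 42 (G(j, m) = 7 + 35 = 42)
((-10 + 68)*(42 - 68))*(G(-8, D*(-5)) - 140) = ((-10 + 68)*(42 - 68))*(42 - 140) = (58*(-26))*(-98) = -1508*(-98) = 147784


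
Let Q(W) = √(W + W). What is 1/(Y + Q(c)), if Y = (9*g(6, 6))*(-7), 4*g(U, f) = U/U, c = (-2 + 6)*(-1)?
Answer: -252/4097 - 32*I*√2/4097 ≈ -0.061508 - 0.011046*I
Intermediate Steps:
c = -4 (c = 4*(-1) = -4)
g(U, f) = ¼ (g(U, f) = (U/U)/4 = (¼)*1 = ¼)
Y = -63/4 (Y = (9*(¼))*(-7) = (9/4)*(-7) = -63/4 ≈ -15.750)
Q(W) = √2*√W (Q(W) = √(2*W) = √2*√W)
1/(Y + Q(c)) = 1/(-63/4 + √2*√(-4)) = 1/(-63/4 + √2*(2*I)) = 1/(-63/4 + 2*I*√2)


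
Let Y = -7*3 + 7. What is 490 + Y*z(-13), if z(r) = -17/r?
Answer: 6132/13 ≈ 471.69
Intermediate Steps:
Y = -14 (Y = -21 + 7 = -14)
490 + Y*z(-13) = 490 - (-238)/(-13) = 490 - (-238)*(-1)/13 = 490 - 14*17/13 = 490 - 238/13 = 6132/13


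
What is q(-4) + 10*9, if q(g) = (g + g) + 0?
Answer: 82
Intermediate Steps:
q(g) = 2*g (q(g) = 2*g + 0 = 2*g)
q(-4) + 10*9 = 2*(-4) + 10*9 = -8 + 90 = 82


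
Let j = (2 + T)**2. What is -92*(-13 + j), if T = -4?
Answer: 828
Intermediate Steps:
j = 4 (j = (2 - 4)**2 = (-2)**2 = 4)
-92*(-13 + j) = -92*(-13 + 4) = -92*(-9) = 828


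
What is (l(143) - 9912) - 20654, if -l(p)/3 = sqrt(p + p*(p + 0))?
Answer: -30566 - 36*sqrt(143) ≈ -30997.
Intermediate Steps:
l(p) = -3*sqrt(p + p**2) (l(p) = -3*sqrt(p + p*(p + 0)) = -3*sqrt(p + p*p) = -3*sqrt(p + p**2))
(l(143) - 9912) - 20654 = (-3*sqrt(143)*sqrt(1 + 143) - 9912) - 20654 = (-3*12*sqrt(143) - 9912) - 20654 = (-36*sqrt(143) - 9912) - 20654 = (-9912 - 36*sqrt(143)) - 20654 = -30566 - 36*sqrt(143)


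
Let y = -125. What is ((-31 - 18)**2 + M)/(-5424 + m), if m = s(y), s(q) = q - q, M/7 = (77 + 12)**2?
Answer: -7231/678 ≈ -10.665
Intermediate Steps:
M = 55447 (M = 7*(77 + 12)**2 = 7*89**2 = 7*7921 = 55447)
s(q) = 0
m = 0
((-31 - 18)**2 + M)/(-5424 + m) = ((-31 - 18)**2 + 55447)/(-5424 + 0) = ((-49)**2 + 55447)/(-5424) = (2401 + 55447)*(-1/5424) = 57848*(-1/5424) = -7231/678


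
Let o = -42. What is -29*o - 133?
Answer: 1085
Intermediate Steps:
-29*o - 133 = -29*(-42) - 133 = 1218 - 133 = 1085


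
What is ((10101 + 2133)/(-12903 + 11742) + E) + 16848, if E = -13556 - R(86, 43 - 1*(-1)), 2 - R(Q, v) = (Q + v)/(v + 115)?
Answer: 67281826/20511 ≈ 3280.3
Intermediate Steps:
R(Q, v) = 2 - (Q + v)/(115 + v) (R(Q, v) = 2 - (Q + v)/(v + 115) = 2 - (Q + v)/(115 + v))
E = -2155592/159 (E = -13556 - (230 + (43 - 1*(-1)) - 1*86)/(115 + (43 - 1*(-1))) = -13556 - (230 + (43 + 1) - 86)/(115 + (43 + 1)) = -13556 - (230 + 44 - 86)/(115 + 44) = -13556 - 188/159 = -2155592/159 ≈ -13557.)
((10101 + 2133)/(-12903 + 11742) + E) + 16848 = ((10101 + 2133)/(-12903 + 11742) - 2155592/159) + 16848 = (12234/(-1161) - 2155592/159) + 16848 = (12234*(-1/1161) - 2155592/159) + 16848 = (-4078/387 - 2155592/159) + 16848 = -278287502/20511 + 16848 = 67281826/20511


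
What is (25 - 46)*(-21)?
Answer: 441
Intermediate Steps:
(25 - 46)*(-21) = -21*(-21) = 441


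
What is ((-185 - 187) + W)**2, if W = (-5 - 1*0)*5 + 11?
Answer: 148996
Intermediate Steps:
W = -14 (W = (-5 + 0)*5 + 11 = -5*5 + 11 = -25 + 11 = -14)
((-185 - 187) + W)**2 = ((-185 - 187) - 14)**2 = (-372 - 14)**2 = (-386)**2 = 148996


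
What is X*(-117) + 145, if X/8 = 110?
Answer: -102815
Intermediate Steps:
X = 880 (X = 8*110 = 880)
X*(-117) + 145 = 880*(-117) + 145 = -102960 + 145 = -102815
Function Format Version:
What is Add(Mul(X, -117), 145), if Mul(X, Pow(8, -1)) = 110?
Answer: -102815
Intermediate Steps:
X = 880 (X = Mul(8, 110) = 880)
Add(Mul(X, -117), 145) = Add(Mul(880, -117), 145) = Add(-102960, 145) = -102815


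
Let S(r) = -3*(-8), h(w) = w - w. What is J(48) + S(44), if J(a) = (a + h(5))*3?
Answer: 168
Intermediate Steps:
h(w) = 0
S(r) = 24
J(a) = 3*a (J(a) = (a + 0)*3 = a*3 = 3*a)
J(48) + S(44) = 3*48 + 24 = 144 + 24 = 168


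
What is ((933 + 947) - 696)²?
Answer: 1401856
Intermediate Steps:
((933 + 947) - 696)² = (1880 - 696)² = 1184² = 1401856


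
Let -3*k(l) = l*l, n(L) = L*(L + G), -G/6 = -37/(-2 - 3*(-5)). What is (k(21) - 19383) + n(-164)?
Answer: 59350/13 ≈ 4565.4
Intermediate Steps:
G = 222/13 (G = -(-222)/(-2 - 3*(-5)) = -(-222)/(-2 + 15) = -(-222)/13 = -6*(-37/13) = 222/13 ≈ 17.077)
n(L) = L*(222/13 + L) (n(L) = L*(L + 222/13) = L*(222/13 + L))
k(l) = -l²/3 (k(l) = -l*l/3 = -l²/3)
(k(21) - 19383) + n(-164) = (-⅓*21² - 19383) + (1/13)*(-164)*(222 + 13*(-164)) = (-⅓*441 - 19383) + (1/13)*(-164)*(222 - 2132) = (-147 - 19383) + (1/13)*(-164)*(-1910) = -19530 + 313240/13 = 59350/13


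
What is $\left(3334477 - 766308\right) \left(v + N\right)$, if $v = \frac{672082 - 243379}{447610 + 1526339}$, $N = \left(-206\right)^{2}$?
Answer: $\frac{71709209638055641}{657983} \approx 1.0898 \cdot 10^{11}$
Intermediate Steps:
$N = 42436$
$v = \frac{142901}{657983}$ ($v = \frac{428703}{1973949} = 428703 \cdot \frac{1}{1973949} = \frac{142901}{657983} \approx 0.21718$)
$\left(3334477 - 766308\right) \left(v + N\right) = \left(3334477 - 766308\right) \left(\frac{142901}{657983} + 42436\right) = 2568169 \cdot \frac{27922309489}{657983} = \frac{71709209638055641}{657983}$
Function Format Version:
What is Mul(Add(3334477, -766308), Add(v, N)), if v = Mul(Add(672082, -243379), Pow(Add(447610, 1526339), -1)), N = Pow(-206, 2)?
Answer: Rational(71709209638055641, 657983) ≈ 1.0898e+11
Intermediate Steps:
N = 42436
v = Rational(142901, 657983) (v = Mul(428703, Pow(1973949, -1)) = Mul(428703, Rational(1, 1973949)) = Rational(142901, 657983) ≈ 0.21718)
Mul(Add(3334477, -766308), Add(v, N)) = Mul(Add(3334477, -766308), Add(Rational(142901, 657983), 42436)) = Mul(2568169, Rational(27922309489, 657983)) = Rational(71709209638055641, 657983)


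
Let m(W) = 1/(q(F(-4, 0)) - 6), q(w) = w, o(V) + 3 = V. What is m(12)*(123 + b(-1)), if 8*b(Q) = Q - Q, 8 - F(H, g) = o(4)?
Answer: 123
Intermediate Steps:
o(V) = -3 + V
F(H, g) = 7 (F(H, g) = 8 - (-3 + 4) = 8 - 1*1 = 8 - 1 = 7)
b(Q) = 0 (b(Q) = (Q - Q)/8 = (⅛)*0 = 0)
m(W) = 1 (m(W) = 1/(7 - 6) = 1/1 = 1)
m(12)*(123 + b(-1)) = 1*(123 + 0) = 1*123 = 123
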